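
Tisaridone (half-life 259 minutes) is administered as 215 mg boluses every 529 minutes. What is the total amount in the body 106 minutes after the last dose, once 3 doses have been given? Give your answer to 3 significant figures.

211 mg

The 3 doses were given 1164, 635, 106 minutes ago.
Total = 215·(1/2)^(1164/259) + 215·(1/2)^(635/259) + 215·(1/2)^(106/259)
      = 9.54 + 39.3 + 161.9 ≈ 210.74 mg.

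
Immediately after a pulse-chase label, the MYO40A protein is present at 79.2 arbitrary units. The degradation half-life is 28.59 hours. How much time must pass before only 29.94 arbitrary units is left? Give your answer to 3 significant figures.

Fraction remaining = 29.94/79.2 ≈ 0.37803.
n = log₂(79.2/29.94) = ln(2.6453)/ln 2 ≈ 1.4034 half-lives.
t = n × t½ = 1.4034 × 28.59 ≈ 40.124 hours.

40.1 hours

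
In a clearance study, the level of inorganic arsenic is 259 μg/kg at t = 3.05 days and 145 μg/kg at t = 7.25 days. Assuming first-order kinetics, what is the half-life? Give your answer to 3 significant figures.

5.02 days

Over Δt = 7.25 − 3.05 = 4.2 days, the level fell by a factor of 259/145 ≈ 1.7862.
n = log₂(1.7862) ≈ 0.8369 half-lives, so t½ = 4.2/0.8369 ≈ 5.0185 days.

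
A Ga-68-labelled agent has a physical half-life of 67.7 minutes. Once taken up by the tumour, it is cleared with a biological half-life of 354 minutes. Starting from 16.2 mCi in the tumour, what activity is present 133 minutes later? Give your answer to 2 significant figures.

1/t_eff = 1/t_phys + 1/t_biol = 1/67.7 + 1/354 = 0.017596 per minute.
t_eff = 67.7 × 354 / (67.7 + 354) ≈ 56.831 minutes.
Remaining = 16.2 × (1/2)^(133/56.831) = 16.2 × (1/2)^2.3403 ≈ 3.1991 mCi.

3.2 mCi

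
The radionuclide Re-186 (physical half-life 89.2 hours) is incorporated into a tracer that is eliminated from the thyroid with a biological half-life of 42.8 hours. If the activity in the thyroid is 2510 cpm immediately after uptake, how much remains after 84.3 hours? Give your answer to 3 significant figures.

1/t_eff = 1/t_phys + 1/t_biol = 1/89.2 + 1/42.8 = 0.034575 per hour.
t_eff = 89.2 × 42.8 / (89.2 + 42.8) ≈ 28.922 hours.
Remaining = 2510 × (1/2)^(84.3/28.922) = 2510 × (1/2)^2.9147 ≈ 332.86 cpm.

333 cpm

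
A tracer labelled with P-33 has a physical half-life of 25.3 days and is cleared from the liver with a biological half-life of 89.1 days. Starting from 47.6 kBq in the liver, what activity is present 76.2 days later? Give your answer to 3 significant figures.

1/t_eff = 1/t_phys + 1/t_biol = 1/25.3 + 1/89.1 = 0.050749 per day.
t_eff = 25.3 × 89.1 / (25.3 + 89.1) ≈ 19.705 days.
Remaining = 47.6 × (1/2)^(76.2/19.705) = 47.6 × (1/2)^3.8671 ≈ 3.2621 kBq.

3.26 kBq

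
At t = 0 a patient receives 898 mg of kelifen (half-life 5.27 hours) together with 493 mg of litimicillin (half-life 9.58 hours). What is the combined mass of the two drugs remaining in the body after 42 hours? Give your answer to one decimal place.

27.2 mg

kelifen: 898 × (1/2)^(42/5.27) = 898 × (1/2)^7.9696 ≈ 3.5824 mg.
litimicillin: 493 × (1/2)^(42/9.58) = 493 × (1/2)^4.3841 ≈ 23.61 mg.
Total = 3.5824 + 23.61 ≈ 27.192 mg.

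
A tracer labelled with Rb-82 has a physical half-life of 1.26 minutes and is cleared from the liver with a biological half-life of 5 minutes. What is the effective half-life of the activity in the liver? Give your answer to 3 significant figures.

1/t_eff = 1/t_phys + 1/t_biol = 1/1.26 + 1/5 = 0.99365 per minute.
t_eff = 1.26 × 5 / (1.26 + 5) ≈ 1.0064 minutes.

1.01 minutes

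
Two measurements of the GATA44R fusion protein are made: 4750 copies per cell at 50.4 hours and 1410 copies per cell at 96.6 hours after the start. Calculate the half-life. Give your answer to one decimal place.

Over Δt = 96.6 − 50.4 = 46.2 hours, the level fell by a factor of 4750/1410 ≈ 3.3688.
n = log₂(3.3688) ≈ 1.7522 half-lives, so t½ = 46.2/1.7522 ≈ 26.366 hours.

26.4 hours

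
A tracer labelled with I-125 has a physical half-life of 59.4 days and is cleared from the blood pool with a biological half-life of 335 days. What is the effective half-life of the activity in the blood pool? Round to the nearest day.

1/t_eff = 1/t_phys + 1/t_biol = 1/59.4 + 1/335 = 0.01982 per day.
t_eff = 59.4 × 335 / (59.4 + 335) ≈ 50.454 days.

50 days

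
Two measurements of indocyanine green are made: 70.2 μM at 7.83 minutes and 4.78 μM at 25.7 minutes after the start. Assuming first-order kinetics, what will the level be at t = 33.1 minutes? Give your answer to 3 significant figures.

Over Δt = 25.7 − 7.83 = 17.87 minutes, the level fell by a factor of 70.2/4.78 ≈ 14.686.
n = log₂(14.686) ≈ 3.8764 half-lives, so t½ = 17.87/3.8764 ≈ 4.61 minutes.
From t = 25.7 to t = 33.1: 4.78 × (1/2)^((33.1−25.7)/4.61) ≈ 1.5711 μM.

1.57 μM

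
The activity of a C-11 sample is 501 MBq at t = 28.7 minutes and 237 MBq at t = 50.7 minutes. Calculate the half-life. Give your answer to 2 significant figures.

20 minutes

Over Δt = 50.7 − 28.7 = 22 minutes, the level fell by a factor of 501/237 ≈ 2.1139.
n = log₂(2.1139) ≈ 1.0799 half-lives, so t½ = 22/1.0799 ≈ 20.372 minutes.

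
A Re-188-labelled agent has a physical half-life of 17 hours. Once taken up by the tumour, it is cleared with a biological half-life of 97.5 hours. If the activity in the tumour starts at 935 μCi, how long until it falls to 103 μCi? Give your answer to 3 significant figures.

1/t_eff = 1/t_phys + 1/t_biol = 1/17 + 1/97.5 = 0.06908 per hour.
t_eff = 17 × 97.5 / (17 + 97.5) ≈ 14.476 hours.
n = log₂(935/103) ≈ 3.1823; t = 3.1823 × 14.476 ≈ 46.067 hours.

46.1 hours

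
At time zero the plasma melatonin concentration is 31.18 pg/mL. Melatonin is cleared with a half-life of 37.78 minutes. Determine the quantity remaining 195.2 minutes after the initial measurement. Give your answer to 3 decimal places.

0.868 pg/mL

Number of half-lives: n = 195.2/37.78 ≈ 5.1668.
Remaining = 31.18 × (1/2)^5.1668 = 31.18 × 0.027839 ≈ 0.86802 pg/mL.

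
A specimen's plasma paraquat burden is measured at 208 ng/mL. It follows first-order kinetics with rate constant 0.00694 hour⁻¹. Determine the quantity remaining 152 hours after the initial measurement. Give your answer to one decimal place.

72.4 ng/mL

t½ = ln 2 / k = 0.69315 / 0.00694 ≈ 99.877 hours.
Number of half-lives: n = 152/99.877 ≈ 1.5219.
Remaining = 208 × (1/2)^1.5219 = 208 × 0.34823 ≈ 72.433 ng/mL.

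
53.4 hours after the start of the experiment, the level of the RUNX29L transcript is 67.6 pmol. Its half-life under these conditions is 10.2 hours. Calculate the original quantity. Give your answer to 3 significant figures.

Number of half-lives elapsed: n = 53.4/10.2 ≈ 5.2353.
A₀ = A × 2^n = 67.6 × 2^5.2353 = 67.6 × 37.669 ≈ 2546.4 pmol.

2550 pmol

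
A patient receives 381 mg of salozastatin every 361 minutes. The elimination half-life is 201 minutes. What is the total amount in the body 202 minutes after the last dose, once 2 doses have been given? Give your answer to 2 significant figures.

The 2 doses were given 563, 202 minutes ago.
Total = 381·(1/2)^(563/201) + 381·(1/2)^(202/201)
      = 54.669 + 189.84 ≈ 244.51 mg.

240 mg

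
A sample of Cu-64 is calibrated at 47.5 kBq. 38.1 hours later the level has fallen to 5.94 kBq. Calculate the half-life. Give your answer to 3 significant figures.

12.7 hours

A/A₀ = 5.94/47.5 ≈ 0.12505.
n = log₂(7.9966) ≈ 2.9994 half-lives elapsed in 38.1 hours.
t½ = 38.1/2.9994 ≈ 12.703 hours.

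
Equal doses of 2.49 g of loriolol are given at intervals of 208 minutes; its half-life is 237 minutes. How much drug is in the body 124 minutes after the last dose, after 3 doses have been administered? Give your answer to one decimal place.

The 3 doses were given 540, 332, 124 minutes ago.
Total = 2.49·(1/2)^(540/237) + 2.49·(1/2)^(332/237) + 2.49·(1/2)^(124/237)
      = 0.51323 + 0.94298 + 1.7326 ≈ 3.1888 g.

3.2 g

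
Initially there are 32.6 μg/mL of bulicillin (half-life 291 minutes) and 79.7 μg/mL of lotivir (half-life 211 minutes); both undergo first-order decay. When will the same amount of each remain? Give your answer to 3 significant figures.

990 minutes

Set 32.6·(1/2)^(t/291) = 79.7·(1/2)^(t/211).
Taking log₂: log₂(32.6/79.7) = t·(1/291 − 1/211).
log₂(0.40903) = -1.2897; 1/291 − 1/211 = -0.0013029.
t = -1.2897 / -0.0013029 ≈ 989.87 minutes.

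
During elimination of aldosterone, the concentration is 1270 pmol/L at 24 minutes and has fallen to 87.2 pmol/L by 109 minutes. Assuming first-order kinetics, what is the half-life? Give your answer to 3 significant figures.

22.0 minutes

Over Δt = 109 − 24 = 85 minutes, the level fell by a factor of 1270/87.2 ≈ 14.564.
n = log₂(14.564) ≈ 3.8644 half-lives, so t½ = 85/3.8644 ≈ 21.996 minutes.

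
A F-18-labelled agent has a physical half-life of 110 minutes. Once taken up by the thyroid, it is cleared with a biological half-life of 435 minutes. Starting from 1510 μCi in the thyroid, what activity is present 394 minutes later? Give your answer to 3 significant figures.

67.3 μCi

1/t_eff = 1/t_phys + 1/t_biol = 1/110 + 1/435 = 0.01139 per minute.
t_eff = 110 × 435 / (110 + 435) ≈ 87.798 minutes.
Remaining = 1510 × (1/2)^(394/87.798) = 1510 × (1/2)^4.4876 ≈ 67.311 μCi.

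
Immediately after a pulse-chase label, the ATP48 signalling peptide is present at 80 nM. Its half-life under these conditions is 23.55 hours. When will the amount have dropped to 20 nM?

47.1 hours

20/80 = 1/4, so 2 half-lives have elapsed.
t = 2 × 23.55 = 47.1 hours.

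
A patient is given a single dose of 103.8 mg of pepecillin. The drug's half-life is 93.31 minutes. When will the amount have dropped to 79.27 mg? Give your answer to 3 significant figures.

36.3 minutes

Fraction remaining = 79.27/103.8 ≈ 0.76368.
n = log₂(103.8/79.27) = ln(1.3094)/ln 2 ≈ 0.38896 half-lives.
t = n × t½ = 0.38896 × 93.31 ≈ 36.294 minutes.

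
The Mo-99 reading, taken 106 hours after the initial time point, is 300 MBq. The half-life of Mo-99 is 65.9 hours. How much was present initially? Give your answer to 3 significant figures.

Number of half-lives elapsed: n = 106/65.9 ≈ 1.6085.
A₀ = A × 2^n = 300 × 2^1.6085 = 300 × 3.0493 ≈ 914.8 MBq.

915 MBq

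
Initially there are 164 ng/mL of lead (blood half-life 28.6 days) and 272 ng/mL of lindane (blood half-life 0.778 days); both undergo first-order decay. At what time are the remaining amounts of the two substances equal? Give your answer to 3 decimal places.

0.584 days

Set 164·(1/2)^(t/28.6) = 272·(1/2)^(t/0.778).
Taking log₂: log₂(164/272) = t·(1/28.6 − 1/0.778).
log₂(0.60294) = -0.72991; 1/28.6 − 1/0.778 = -1.2504.
t = -0.72991 / -1.2504 ≈ 0.58375 days.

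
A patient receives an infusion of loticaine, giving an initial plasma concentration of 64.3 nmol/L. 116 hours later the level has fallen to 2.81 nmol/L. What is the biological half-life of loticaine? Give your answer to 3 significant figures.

25.7 hours

A/A₀ = 2.81/64.3 ≈ 0.043701.
n = log₂(22.883) ≈ 4.5162 half-lives elapsed in 116 hours.
t½ = 116/4.5162 ≈ 25.685 hours.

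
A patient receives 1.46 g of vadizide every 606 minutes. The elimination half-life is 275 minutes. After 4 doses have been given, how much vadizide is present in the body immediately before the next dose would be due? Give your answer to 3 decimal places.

0.404 g

The 4 doses were given 2424, 1818, 1212, 606 minutes ago.
Total = 1.46·(1/2)^(2424/275) + 1.46·(1/2)^(1818/275) + 1.46·(1/2)^(1212/275) + 1.46·(1/2)^(606/275)
      = 0.0032427 + 0.014937 + 0.068807 + 0.31695 ≈ 0.40394 g.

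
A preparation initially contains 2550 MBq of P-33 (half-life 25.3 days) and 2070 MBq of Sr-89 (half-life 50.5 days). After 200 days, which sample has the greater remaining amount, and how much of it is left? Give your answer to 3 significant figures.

Sr-89, 133 MBq

P-33: 2550 × (1/2)^7.9051 ≈ 10.638 MBq.
Sr-89: 2070 × (1/2)^3.9604 ≈ 132.98 MBq.
Sr-89 has more remaining, at ≈ 132.98 MBq.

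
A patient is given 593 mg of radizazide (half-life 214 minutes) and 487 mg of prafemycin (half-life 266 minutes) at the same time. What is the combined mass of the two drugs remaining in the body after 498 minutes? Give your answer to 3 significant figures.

251 mg

radizazide: 593 × (1/2)^(498/214) = 593 × (1/2)^2.3271 ≈ 118.18 mg.
prafemycin: 487 × (1/2)^(498/266) = 487 × (1/2)^1.8722 ≈ 133.03 mg.
Total = 118.18 + 133.03 ≈ 251.2 mg.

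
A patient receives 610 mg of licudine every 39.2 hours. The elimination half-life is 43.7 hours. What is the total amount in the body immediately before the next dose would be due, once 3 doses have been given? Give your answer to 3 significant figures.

The 3 doses were given 117.6, 78.4, 39.2 hours ago.
Total = 610·(1/2)^(117.6/43.7) + 610·(1/2)^(78.4/43.7) + 610·(1/2)^(39.2/43.7)
      = 94.457 + 175.9 + 327.57 ≈ 597.92 mg.

598 mg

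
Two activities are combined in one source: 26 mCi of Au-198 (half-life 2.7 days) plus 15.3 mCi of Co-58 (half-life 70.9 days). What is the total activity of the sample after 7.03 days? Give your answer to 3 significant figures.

Au-198: 26 × (1/2)^(7.03/2.7) = 26 × (1/2)^2.6037 ≈ 4.2774 mCi.
Co-58: 15.3 × (1/2)^(7.03/70.9) = 15.3 × (1/2)^0.099154 ≈ 14.284 mCi.
Total = 4.2774 + 14.284 ≈ 18.561 mCi.

18.6 mCi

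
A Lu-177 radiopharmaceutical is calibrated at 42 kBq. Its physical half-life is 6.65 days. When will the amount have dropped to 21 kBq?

21/42 = 1/2, so 1 half-life has elapsed.
t = 1 × 6.65 = 6.65 days.

6.65 days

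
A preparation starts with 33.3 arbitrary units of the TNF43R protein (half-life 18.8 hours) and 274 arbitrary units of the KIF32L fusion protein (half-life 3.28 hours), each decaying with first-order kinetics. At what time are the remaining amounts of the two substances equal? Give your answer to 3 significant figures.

12.1 hours

Set 33.3·(1/2)^(t/18.8) = 274·(1/2)^(t/3.28).
Taking log₂: log₂(33.3/274) = t·(1/18.8 − 1/3.28).
log₂(0.12153) = -3.0406; 1/18.8 − 1/3.28 = -0.25169.
t = -3.0406 / -0.25169 ≈ 12.081 hours.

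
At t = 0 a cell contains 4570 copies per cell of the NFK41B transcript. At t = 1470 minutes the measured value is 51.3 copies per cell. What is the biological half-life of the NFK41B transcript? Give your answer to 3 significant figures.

227 minutes

A/A₀ = 51.3/4570 ≈ 0.011225.
n = log₂(89.084) ≈ 6.4771 half-lives elapsed in 1470 minutes.
t½ = 1470/6.4771 ≈ 226.95 minutes.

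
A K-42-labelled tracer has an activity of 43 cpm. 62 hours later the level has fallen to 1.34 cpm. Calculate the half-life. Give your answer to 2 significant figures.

A/A₀ = 1.34/43 ≈ 0.031163.
n = log₂(32.09) ≈ 5.004 half-lives elapsed in 62 hours.
t½ = 62/5.004 ≈ 12.39 hours.

12 hours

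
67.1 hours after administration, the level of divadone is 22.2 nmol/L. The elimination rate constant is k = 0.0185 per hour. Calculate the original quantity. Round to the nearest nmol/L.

t½ = ln 2 / k = 0.69315 / 0.0185 ≈ 37.467 hours.
Number of half-lives elapsed: n = 67.1/37.467 ≈ 1.7909.
A₀ = A × 2^n = 22.2 × 2^1.7909 = 22.2 × 3.4603 ≈ 76.818 nmol/L.

77 nmol/L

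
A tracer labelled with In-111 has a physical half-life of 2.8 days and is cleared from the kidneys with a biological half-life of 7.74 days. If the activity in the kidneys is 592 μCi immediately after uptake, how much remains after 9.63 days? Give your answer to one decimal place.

1/t_eff = 1/t_phys + 1/t_biol = 1/2.8 + 1/7.74 = 0.48634 per day.
t_eff = 2.8 × 7.74 / (2.8 + 7.74) ≈ 2.0562 days.
Remaining = 592 × (1/2)^(9.63/2.0562) = 592 × (1/2)^4.6835 ≈ 23.039 μCi.

23.0 μCi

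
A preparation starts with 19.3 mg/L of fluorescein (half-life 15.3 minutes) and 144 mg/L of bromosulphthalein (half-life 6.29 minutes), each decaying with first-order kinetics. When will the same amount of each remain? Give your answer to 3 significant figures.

Set 19.3·(1/2)^(t/15.3) = 144·(1/2)^(t/6.29).
Taking log₂: log₂(19.3/144) = t·(1/15.3 − 1/6.29).
log₂(0.13403) = -2.8994; 1/15.3 − 1/6.29 = -0.093623.
t = -2.8994 / -0.093623 ≈ 30.969 minutes.

31.0 minutes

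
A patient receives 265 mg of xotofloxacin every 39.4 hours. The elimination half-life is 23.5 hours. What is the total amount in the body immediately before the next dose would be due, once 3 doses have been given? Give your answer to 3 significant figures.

117 mg

The 3 doses were given 118.2, 78.8, 39.4 hours ago.
Total = 265·(1/2)^(118.2/23.5) + 265·(1/2)^(78.8/23.5) + 265·(1/2)^(39.4/23.5)
      = 8.112 + 25.932 + 82.897 ≈ 116.94 mg.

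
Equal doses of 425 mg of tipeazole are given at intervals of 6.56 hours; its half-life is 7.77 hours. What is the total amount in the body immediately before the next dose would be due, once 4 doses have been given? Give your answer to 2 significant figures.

The 4 doses were given 26.24, 19.68, 13.12, 6.56 hours ago.
Total = 425·(1/2)^(26.24/7.77) + 425·(1/2)^(19.68/7.77) + 425·(1/2)^(13.12/7.77) + 425·(1/2)^(6.56/7.77)
      = 40.906 + 73.44 + 131.85 + 236.72 ≈ 482.92 mg.

480 mg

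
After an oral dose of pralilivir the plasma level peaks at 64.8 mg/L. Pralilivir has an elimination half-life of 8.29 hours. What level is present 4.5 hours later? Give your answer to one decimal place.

44.5 mg/L

Number of half-lives: n = 4.5/8.29 ≈ 0.54282.
Remaining = 64.8 × (1/2)^0.54282 = 64.8 × 0.68643 ≈ 44.48 mg/L.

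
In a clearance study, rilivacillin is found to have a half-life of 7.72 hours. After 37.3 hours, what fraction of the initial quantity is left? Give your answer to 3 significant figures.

0.0351

n = 37.3/7.72 ≈ 4.8316 half-lives.
Fraction remaining = (1/2)^4.8316 ≈ 0.035119.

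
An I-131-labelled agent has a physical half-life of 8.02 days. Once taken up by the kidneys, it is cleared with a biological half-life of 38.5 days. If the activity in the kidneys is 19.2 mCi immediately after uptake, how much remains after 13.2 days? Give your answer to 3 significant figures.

1/t_eff = 1/t_phys + 1/t_biol = 1/8.02 + 1/38.5 = 0.15066 per day.
t_eff = 8.02 × 38.5 / (8.02 + 38.5) ≈ 6.6374 days.
Remaining = 19.2 × (1/2)^(13.2/6.6374) = 19.2 × (1/2)^1.9887 ≈ 4.8376 mCi.

4.84 mCi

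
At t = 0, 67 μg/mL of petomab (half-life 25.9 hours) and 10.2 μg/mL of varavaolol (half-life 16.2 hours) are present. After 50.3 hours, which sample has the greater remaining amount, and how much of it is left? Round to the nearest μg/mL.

petomab: 67 × (1/2)^1.9421 ≈ 17.436 μg/mL.
varavaolol: 10.2 × (1/2)^3.1049 ≈ 1.1856 μg/mL.
Petomab has more remaining, at ≈ 17.436 μg/mL.

petomab, 17 μg/mL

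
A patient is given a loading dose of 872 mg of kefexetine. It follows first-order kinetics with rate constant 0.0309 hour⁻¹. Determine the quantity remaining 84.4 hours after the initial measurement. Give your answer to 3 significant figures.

t½ = ln 2 / k = 0.69315 / 0.0309 ≈ 22.432 hours.
Number of half-lives: n = 84.4/22.432 ≈ 3.7625.
Remaining = 872 × (1/2)^3.7625 = 872 × 0.073685 ≈ 64.253 mg.

64.3 mg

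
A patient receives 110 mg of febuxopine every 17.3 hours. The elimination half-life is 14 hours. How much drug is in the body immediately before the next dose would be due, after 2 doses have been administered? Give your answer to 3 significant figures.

66.5 mg

The 2 doses were given 34.6, 17.3 hours ago.
Total = 110·(1/2)^(34.6/14) + 110·(1/2)^(17.3/14)
      = 19.834 + 46.71 ≈ 66.544 mg.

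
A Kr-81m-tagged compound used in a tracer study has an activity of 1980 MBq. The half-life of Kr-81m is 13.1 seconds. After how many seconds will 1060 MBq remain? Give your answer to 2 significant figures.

12 seconds

Fraction remaining = 1060/1980 ≈ 0.53535.
n = log₂(1980/1060) = ln(1.8679)/ln 2 ≈ 0.90144 half-lives.
t = n × t½ = 0.90144 × 13.1 ≈ 11.809 seconds.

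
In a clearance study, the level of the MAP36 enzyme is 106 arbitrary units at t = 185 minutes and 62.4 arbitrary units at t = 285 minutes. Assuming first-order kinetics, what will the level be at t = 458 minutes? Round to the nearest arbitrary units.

Over Δt = 285 − 185 = 100 minutes, the level fell by a factor of 106/62.4 ≈ 1.6987.
n = log₂(1.6987) ≈ 0.76445 half-lives, so t½ = 100/0.76445 ≈ 130.81 minutes.
From t = 285 to t = 458: 62.4 × (1/2)^((458−285)/130.81) ≈ 24.95 arbitrary units.

25 arbitrary units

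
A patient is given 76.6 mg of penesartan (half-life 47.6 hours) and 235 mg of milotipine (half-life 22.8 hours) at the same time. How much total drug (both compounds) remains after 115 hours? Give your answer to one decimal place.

21.5 mg

penesartan: 76.6 × (1/2)^(115/47.6) = 76.6 × (1/2)^2.416 ≈ 14.353 mg.
milotipine: 235 × (1/2)^(115/22.8) = 235 × (1/2)^5.0439 ≈ 7.1239 mg.
Total = 14.353 + 7.1239 ≈ 21.477 mg.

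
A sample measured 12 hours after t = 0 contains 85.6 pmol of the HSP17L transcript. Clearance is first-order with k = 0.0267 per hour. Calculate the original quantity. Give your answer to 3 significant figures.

118 pmol

t½ = ln 2 / k = 0.69315 / 0.0267 ≈ 25.961 hours.
Number of half-lives elapsed: n = 12/25.961 ≈ 0.46224.
A₀ = A × 2^n = 85.6 × 2^0.46224 = 85.6 × 1.3777 ≈ 117.93 pmol.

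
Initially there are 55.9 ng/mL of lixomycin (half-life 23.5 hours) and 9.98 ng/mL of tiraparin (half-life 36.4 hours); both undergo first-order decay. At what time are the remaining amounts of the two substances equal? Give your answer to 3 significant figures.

165 hours

Set 55.9·(1/2)^(t/23.5) = 9.98·(1/2)^(t/36.4).
Taking log₂: log₂(55.9/9.98) = t·(1/23.5 − 1/36.4).
log₂(5.6012) = 2.4857; 1/23.5 − 1/36.4 = 0.015081.
t = 2.4857 / 0.015081 ≈ 164.83 hours.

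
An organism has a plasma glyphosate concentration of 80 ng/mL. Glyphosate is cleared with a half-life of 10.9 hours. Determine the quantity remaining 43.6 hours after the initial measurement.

Elapsed time is 4 half-lives (43.6/10.9).
Each half-life halves the amount: 80 × (1/2)^4 = 80/16 = 5 ng/mL.

5 ng/mL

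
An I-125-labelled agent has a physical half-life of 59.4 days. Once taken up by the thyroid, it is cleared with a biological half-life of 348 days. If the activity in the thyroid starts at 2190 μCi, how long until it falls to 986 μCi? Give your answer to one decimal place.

58.4 days

1/t_eff = 1/t_phys + 1/t_biol = 1/59.4 + 1/348 = 0.019709 per day.
t_eff = 59.4 × 348 / (59.4 + 348) ≈ 50.739 days.
n = log₂(2190/986) ≈ 1.1513; t = 1.1513 × 50.739 ≈ 58.415 days.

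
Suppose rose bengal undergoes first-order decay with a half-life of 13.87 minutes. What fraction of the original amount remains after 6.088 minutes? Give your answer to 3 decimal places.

0.738

n = 6.088/13.87 ≈ 0.43893 half-lives.
Fraction remaining = (1/2)^0.43893 ≈ 0.73768.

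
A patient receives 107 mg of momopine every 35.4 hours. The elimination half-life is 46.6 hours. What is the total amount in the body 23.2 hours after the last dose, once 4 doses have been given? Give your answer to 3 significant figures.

163 mg

The 4 doses were given 129.4, 94, 58.6, 23.2 hours ago.
Total = 107·(1/2)^(129.4/46.6) + 107·(1/2)^(94/46.6) + 107·(1/2)^(58.6/46.6) + 107·(1/2)^(23.2/46.6)
      = 15.613 + 26.434 + 44.754 + 75.773 ≈ 162.57 mg.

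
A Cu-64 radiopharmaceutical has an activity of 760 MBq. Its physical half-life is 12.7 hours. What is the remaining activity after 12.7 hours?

Elapsed time is 1 half-life (12.7/12.7).
Each half-life halves the amount: 760 × (1/2)^1 = 760/2 = 380 MBq.

380 MBq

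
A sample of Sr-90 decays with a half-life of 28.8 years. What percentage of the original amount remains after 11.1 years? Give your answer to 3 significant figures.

76.6%

n = 11.1/28.8 ≈ 0.38542 half-lives.
Fraction remaining = (1/2)^0.38542 ≈ 0.76556, i.e. 76.556%.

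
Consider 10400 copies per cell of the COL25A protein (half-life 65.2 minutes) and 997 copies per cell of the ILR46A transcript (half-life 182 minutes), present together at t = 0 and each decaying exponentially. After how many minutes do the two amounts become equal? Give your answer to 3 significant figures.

Set 10400·(1/2)^(t/65.2) = 997·(1/2)^(t/182).
Taking log₂: log₂(10400/997) = t·(1/65.2 − 1/182).
log₂(10.431) = 3.3828; 1/65.2 − 1/182 = 0.0098429.
t = 3.3828 / 0.0098429 ≈ 343.68 minutes.

344 minutes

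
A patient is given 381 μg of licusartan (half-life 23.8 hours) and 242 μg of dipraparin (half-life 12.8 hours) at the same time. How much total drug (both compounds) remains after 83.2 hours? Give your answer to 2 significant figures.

36 μg

licusartan: 381 × (1/2)^(83.2/23.8) = 381 × (1/2)^3.4958 ≈ 33.774 μg.
dipraparin: 242 × (1/2)^(83.2/12.8) = 242 × (1/2)^6.5 ≈ 2.6737 μg.
Total = 33.774 + 2.6737 ≈ 36.448 μg.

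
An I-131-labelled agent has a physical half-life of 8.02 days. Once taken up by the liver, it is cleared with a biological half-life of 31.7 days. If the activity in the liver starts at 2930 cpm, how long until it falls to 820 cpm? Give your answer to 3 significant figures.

11.8 days

1/t_eff = 1/t_phys + 1/t_biol = 1/8.02 + 1/31.7 = 0.15623 per day.
t_eff = 8.02 × 31.7 / (8.02 + 31.7) ≈ 6.4007 days.
n = log₂(2930/820) ≈ 1.8372; t = 1.8372 × 6.4007 ≈ 11.759 days.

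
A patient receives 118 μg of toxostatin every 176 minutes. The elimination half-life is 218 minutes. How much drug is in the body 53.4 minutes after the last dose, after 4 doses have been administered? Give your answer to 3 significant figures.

208 μg

The 4 doses were given 581.4, 405.4, 229.4, 53.4 minutes ago.
Total = 118·(1/2)^(581.4/218) + 118·(1/2)^(405.4/218) + 118·(1/2)^(229.4/218) + 118·(1/2)^(53.4/218)
      = 18.58 + 32.514 + 56.9 + 99.573 ≈ 207.57 μg.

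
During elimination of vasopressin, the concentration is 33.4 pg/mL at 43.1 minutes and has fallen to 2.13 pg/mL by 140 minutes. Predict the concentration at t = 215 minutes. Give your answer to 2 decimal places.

0.25 pg/mL

Over Δt = 140 − 43.1 = 96.9 minutes, the level fell by a factor of 33.4/2.13 ≈ 15.681.
n = log₂(15.681) ≈ 3.9709 half-lives, so t½ = 96.9/3.9709 ≈ 24.402 minutes.
From t = 140 to t = 215: 2.13 × (1/2)^((215−140)/24.402) ≈ 0.25303 pg/mL.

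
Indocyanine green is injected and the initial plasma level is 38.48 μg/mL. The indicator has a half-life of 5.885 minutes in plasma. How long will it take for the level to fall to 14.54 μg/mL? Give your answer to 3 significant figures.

8.26 minutes

Fraction remaining = 14.54/38.48 ≈ 0.37786.
n = log₂(38.48/14.54) = ln(2.6465)/ln 2 ≈ 1.4041 half-lives.
t = n × t½ = 1.4041 × 5.885 ≈ 8.263 minutes.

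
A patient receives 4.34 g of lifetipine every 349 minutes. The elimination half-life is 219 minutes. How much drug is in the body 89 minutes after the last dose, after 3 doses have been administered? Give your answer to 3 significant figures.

4.72 g

The 3 doses were given 787, 438, 89 minutes ago.
Total = 4.34·(1/2)^(787/219) + 4.34·(1/2)^(438/219) + 4.34·(1/2)^(89/219)
      = 0.35951 + 1.085 + 3.2746 ≈ 4.7191 g.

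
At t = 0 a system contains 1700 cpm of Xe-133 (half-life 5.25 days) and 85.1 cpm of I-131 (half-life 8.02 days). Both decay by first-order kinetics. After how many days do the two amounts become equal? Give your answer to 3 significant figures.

65.7 days

Set 1700·(1/2)^(t/5.25) = 85.1·(1/2)^(t/8.02).
Taking log₂: log₂(1700/85.1) = t·(1/5.25 − 1/8.02).
log₂(19.976) = 4.3202; 1/5.25 − 1/8.02 = 0.065788.
t = 4.3202 / 0.065788 ≈ 65.669 days.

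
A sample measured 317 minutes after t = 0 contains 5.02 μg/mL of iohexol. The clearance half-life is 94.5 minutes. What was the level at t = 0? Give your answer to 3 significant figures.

Number of half-lives elapsed: n = 317/94.5 ≈ 3.3545.
A₀ = A × 2^n = 5.02 × 2^3.3545 = 5.02 × 10.228 ≈ 51.346 μg/mL.

51.3 μg/mL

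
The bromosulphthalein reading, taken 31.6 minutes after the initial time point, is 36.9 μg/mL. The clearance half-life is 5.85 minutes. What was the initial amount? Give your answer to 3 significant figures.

1560 μg/mL

Number of half-lives elapsed: n = 31.6/5.85 ≈ 5.4017.
A₀ = A × 2^n = 36.9 × 2^5.4017 = 36.9 × 42.274 ≈ 1559.9 μg/mL.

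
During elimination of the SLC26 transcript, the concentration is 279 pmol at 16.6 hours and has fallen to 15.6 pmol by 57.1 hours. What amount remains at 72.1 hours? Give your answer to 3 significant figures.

Over Δt = 57.1 − 16.6 = 40.5 hours, the level fell by a factor of 279/15.6 ≈ 17.885.
n = log₂(17.885) ≈ 4.1606 half-lives, so t½ = 40.5/4.1606 ≈ 9.7341 hours.
From t = 57.1 to t = 72.1: 15.6 × (1/2)^((72.1−57.1)/9.7341) ≈ 5.361 pmol.

5.36 pmol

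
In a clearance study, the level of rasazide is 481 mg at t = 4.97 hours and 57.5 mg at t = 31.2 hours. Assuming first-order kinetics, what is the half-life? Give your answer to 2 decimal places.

8.56 hours

Over Δt = 31.2 − 4.97 = 26.23 hours, the level fell by a factor of 481/57.5 ≈ 8.3652.
n = log₂(8.3652) ≈ 3.0644 half-lives, so t½ = 26.23/3.0644 ≈ 8.5596 hours.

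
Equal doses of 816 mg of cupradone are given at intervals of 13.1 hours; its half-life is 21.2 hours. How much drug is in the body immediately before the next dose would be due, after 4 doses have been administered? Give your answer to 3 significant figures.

1250 mg

The 4 doses were given 52.4, 39.3, 26.2, 13.1 hours ago.
Total = 816·(1/2)^(52.4/21.2) + 816·(1/2)^(39.3/21.2) + 816·(1/2)^(26.2/21.2) + 816·(1/2)^(13.1/21.2)
      = 147.11 + 225.76 + 346.47 + 531.71 ≈ 1251 mg.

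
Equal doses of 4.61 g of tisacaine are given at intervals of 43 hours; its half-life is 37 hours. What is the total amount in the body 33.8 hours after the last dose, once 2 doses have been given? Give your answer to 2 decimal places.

3.54 g

The 2 doses were given 76.8, 33.8 hours ago.
Total = 4.61·(1/2)^(76.8/37) + 4.61·(1/2)^(33.8/37)
      = 1.0936 + 2.4474 ≈ 3.541 g.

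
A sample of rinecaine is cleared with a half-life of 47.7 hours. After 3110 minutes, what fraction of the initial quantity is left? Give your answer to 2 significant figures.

3110 minutes = 51.8333 hours.
n = 51.8333/47.7 ≈ 1.0867 half-lives.
Fraction remaining = (1/2)^1.0867 ≈ 0.47085.

0.47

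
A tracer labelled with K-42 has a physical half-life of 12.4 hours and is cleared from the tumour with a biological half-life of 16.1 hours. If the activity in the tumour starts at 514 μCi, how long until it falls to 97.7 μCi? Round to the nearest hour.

1/t_eff = 1/t_phys + 1/t_biol = 1/12.4 + 1/16.1 = 0.14276 per hour.
t_eff = 12.4 × 16.1 / (12.4 + 16.1) ≈ 7.0049 hours.
n = log₂(514/97.7) ≈ 2.3953; t = 2.3953 × 7.0049 ≈ 16.779 hours.

17 hours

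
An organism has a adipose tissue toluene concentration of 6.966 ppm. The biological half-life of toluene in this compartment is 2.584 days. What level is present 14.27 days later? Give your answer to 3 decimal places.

Number of half-lives: n = 14.27/2.584 ≈ 5.5224.
Remaining = 6.966 × (1/2)^5.5224 = 6.966 × 0.021756 ≈ 0.15155 ppm.

0.152 ppm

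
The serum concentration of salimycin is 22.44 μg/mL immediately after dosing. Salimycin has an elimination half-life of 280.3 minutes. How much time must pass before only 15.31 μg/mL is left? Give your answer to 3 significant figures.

Fraction remaining = 15.31/22.44 ≈ 0.68226.
n = log₂(22.44/15.31) = ln(1.4657)/ln 2 ≈ 0.5516 half-lives.
t = n × t½ = 0.5516 × 280.3 ≈ 154.61 minutes.

155 minutes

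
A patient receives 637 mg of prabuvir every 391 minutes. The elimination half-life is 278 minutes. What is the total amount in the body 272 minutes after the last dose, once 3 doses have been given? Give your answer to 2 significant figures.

490 mg

The 3 doses were given 1054, 663, 272 minutes ago.
Total = 637·(1/2)^(1054/278) + 637·(1/2)^(663/278) + 637·(1/2)^(272/278)
      = 46.007 + 121.96 + 323.3 ≈ 491.27 mg.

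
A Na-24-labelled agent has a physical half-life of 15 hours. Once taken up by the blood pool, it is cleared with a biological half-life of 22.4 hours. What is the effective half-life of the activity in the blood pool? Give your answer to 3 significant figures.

8.98 hours

1/t_eff = 1/t_phys + 1/t_biol = 1/15 + 1/22.4 = 0.11131 per hour.
t_eff = 15 × 22.4 / (15 + 22.4) ≈ 8.984 hours.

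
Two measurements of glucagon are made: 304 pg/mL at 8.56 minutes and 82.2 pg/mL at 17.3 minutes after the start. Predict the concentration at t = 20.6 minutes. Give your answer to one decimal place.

50.2 pg/mL

Over Δt = 17.3 − 8.56 = 8.74 minutes, the level fell by a factor of 304/82.2 ≈ 3.6983.
n = log₂(3.6983) ≈ 1.8869 half-lives, so t½ = 8.74/1.8869 ≈ 4.632 minutes.
From t = 17.3 to t = 20.6: 82.2 × (1/2)^((20.6−17.3)/4.632) ≈ 50.166 pg/mL.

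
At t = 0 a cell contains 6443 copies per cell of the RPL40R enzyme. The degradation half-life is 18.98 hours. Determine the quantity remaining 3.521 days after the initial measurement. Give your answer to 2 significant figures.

Convert the elapsed time: 3.521 days = 84.504 hours.
Number of half-lives: n = 84.504/18.98 ≈ 4.4523.
Remaining = 6443 × (1/2)^4.4523 = 6443 × 0.045681 ≈ 294.32 copies per cell.

290 copies per cell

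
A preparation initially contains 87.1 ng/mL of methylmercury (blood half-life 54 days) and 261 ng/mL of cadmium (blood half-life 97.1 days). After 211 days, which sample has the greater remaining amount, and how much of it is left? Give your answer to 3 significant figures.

methylmercury: 87.1 × (1/2)^3.9074 ≈ 5.8046 ng/mL.
cadmium: 261 × (1/2)^2.173 ≈ 57.876 ng/mL.
Cadmium has more remaining, at ≈ 57.876 ng/mL.

cadmium, 57.9 ng/mL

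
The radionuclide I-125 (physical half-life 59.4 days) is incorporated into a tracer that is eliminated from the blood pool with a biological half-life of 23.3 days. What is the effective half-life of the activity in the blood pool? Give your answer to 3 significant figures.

1/t_eff = 1/t_phys + 1/t_biol = 1/59.4 + 1/23.3 = 0.059753 per day.
t_eff = 59.4 × 23.3 / (59.4 + 23.3) ≈ 16.735 days.

16.7 days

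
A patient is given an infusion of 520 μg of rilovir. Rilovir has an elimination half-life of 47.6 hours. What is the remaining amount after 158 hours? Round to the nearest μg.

52 μg

Number of half-lives: n = 158/47.6 ≈ 3.3193.
Remaining = 520 × (1/2)^3.3193 = 520 × 0.10018 ≈ 52.094 μg.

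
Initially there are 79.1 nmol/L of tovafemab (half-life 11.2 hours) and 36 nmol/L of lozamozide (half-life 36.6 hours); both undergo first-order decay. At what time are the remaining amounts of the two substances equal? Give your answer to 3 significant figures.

Set 79.1·(1/2)^(t/11.2) = 36·(1/2)^(t/36.6).
Taking log₂: log₂(79.1/36) = t·(1/11.2 − 1/36.6).
log₂(2.1972) = 1.1357; 1/11.2 − 1/36.6 = 0.061963.
t = 1.1357 / 0.061963 ≈ 18.328 hours.

18.3 hours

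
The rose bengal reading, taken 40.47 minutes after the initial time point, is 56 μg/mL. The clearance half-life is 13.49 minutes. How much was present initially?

448 μg/mL

Number of half-lives elapsed: n = 40.47/13.49 ≈ 3.
A₀ = A × 2^n = 56 × 2^3 = 56 × 8 ≈ 448 μg/mL.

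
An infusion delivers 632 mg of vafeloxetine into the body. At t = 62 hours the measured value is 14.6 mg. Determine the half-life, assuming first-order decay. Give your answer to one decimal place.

11.4 hours

A/A₀ = 14.6/632 ≈ 0.023101.
n = log₂(43.288) ≈ 5.4359 half-lives elapsed in 62 hours.
t½ = 62/5.4359 ≈ 11.406 hours.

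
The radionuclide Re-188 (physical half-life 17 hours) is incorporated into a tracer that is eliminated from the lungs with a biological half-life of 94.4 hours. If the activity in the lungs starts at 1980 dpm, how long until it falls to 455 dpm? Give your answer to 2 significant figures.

1/t_eff = 1/t_phys + 1/t_biol = 1/17 + 1/94.4 = 0.069417 per hour.
t_eff = 17 × 94.4 / (17 + 94.4) ≈ 14.406 hours.
n = log₂(1980/455) ≈ 2.1216; t = 2.1216 × 14.406 ≈ 30.563 hours.

31 hours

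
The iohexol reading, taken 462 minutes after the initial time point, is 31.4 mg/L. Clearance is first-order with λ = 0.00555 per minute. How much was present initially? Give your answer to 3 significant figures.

t½ = ln 2 / λ = 0.69315 / 0.00555 ≈ 124.89 minutes.
Number of half-lives elapsed: n = 462/124.89 ≈ 3.6992.
A₀ = A × 2^n = 31.4 × 2^3.6992 = 31.4 × 12.989 ≈ 407.85 mg/L.

408 mg/L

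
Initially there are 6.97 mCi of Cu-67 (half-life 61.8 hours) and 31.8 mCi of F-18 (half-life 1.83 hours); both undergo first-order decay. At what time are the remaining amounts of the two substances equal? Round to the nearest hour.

4 hours

Set 6.97·(1/2)^(t/61.8) = 31.8·(1/2)^(t/1.83).
Taking log₂: log₂(6.97/31.8) = t·(1/61.8 − 1/1.83).
log₂(0.21918) = -2.1898; 1/61.8 − 1/1.83 = -0.53027.
t = -2.1898 / -0.53027 ≈ 4.1296 hours.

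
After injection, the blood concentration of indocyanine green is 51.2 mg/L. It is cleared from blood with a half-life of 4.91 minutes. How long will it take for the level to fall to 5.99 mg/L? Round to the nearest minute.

15 minutes

Fraction remaining = 5.99/51.2 ≈ 0.11699.
n = log₂(51.2/5.99) = ln(8.5476)/ln 2 ≈ 3.0955 half-lives.
t = n × t½ = 3.0955 × 4.91 ≈ 15.199 minutes.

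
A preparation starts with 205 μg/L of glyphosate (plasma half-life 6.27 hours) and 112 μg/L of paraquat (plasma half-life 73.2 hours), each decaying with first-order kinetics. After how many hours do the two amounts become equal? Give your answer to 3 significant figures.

Set 205·(1/2)^(t/6.27) = 112·(1/2)^(t/73.2).
Taking log₂: log₂(205/112) = t·(1/6.27 − 1/73.2).
log₂(1.8304) = 0.87213; 1/6.27 − 1/73.2 = 0.14583.
t = 0.87213 / 0.14583 ≈ 5.9805 hours.

5.98 hours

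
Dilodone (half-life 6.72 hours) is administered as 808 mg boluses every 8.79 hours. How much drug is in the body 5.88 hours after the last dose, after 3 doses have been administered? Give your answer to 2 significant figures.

690 mg

The 3 doses were given 23.46, 14.67, 5.88 hours ago.
Total = 808·(1/2)^(23.46/6.72) + 808·(1/2)^(14.67/6.72) + 808·(1/2)^(5.88/6.72)
      = 71.861 + 177.93 + 440.57 ≈ 690.36 mg.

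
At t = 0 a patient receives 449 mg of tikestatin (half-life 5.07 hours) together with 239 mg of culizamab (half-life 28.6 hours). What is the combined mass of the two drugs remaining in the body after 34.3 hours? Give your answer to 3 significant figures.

108 mg

tikestatin: 449 × (1/2)^(34.3/5.07) = 449 × (1/2)^6.7653 ≈ 4.1275 mg.
culizamab: 239 × (1/2)^(34.3/28.6) = 239 × (1/2)^1.1993 ≈ 104.08 mg.
Total = 4.1275 + 104.08 ≈ 108.21 mg.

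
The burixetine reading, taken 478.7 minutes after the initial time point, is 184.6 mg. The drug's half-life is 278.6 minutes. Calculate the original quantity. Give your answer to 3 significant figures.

607 mg

Number of half-lives elapsed: n = 478.7/278.6 ≈ 1.7182.
A₀ = A × 2^n = 184.6 × 2^1.7182 = 184.6 × 3.2903 ≈ 607.4 mg.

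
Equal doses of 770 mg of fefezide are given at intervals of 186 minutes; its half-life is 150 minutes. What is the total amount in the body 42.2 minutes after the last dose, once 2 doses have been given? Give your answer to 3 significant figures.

The 2 doses were given 228.2, 42.2 minutes ago.
Total = 770·(1/2)^(228.2/150) + 770·(1/2)^(42.2/150)
      = 268.24 + 633.58 ≈ 901.82 mg.

902 mg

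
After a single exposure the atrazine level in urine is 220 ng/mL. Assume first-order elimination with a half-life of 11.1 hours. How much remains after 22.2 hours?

55 ng/mL

Elapsed time is 2 half-lives (22.2/11.1).
Each half-life halves the amount: 220 × (1/2)^2 = 220/4 = 55 ng/mL.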